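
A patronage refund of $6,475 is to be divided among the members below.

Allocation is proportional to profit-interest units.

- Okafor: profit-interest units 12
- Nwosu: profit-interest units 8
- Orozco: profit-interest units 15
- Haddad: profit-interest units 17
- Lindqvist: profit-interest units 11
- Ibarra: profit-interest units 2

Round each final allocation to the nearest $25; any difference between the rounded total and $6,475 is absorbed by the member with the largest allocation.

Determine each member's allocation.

Combined profit-interest units = 65.
Unrounded shares: Okafor 12/65 × $6,475 = 1,195.38; Nwosu 8/65 × $6,475 = 796.92; Orozco 15/65 × $6,475 = 1,494.23; Haddad 17/65 × $6,475 = 1,693.46; Lindqvist 11/65 × $6,475 = 1,095.77; Ibarra 2/65 × $6,475 = 199.23.
After rounding ($25): Okafor $1,200; Nwosu $800; Orozco $1,500; Haddad $1,700; Lindqvist $1,100; Ibarra $200. Sum = $6,500.
Difference $6,475 − $6,500 = −$25 applied to largest allocation (Haddad): Haddad becomes $1,675.

Okafor: $1,200; Nwosu: $800; Orozco: $1,500; Haddad: $1,675; Lindqvist: $1,100; Ibarra: $200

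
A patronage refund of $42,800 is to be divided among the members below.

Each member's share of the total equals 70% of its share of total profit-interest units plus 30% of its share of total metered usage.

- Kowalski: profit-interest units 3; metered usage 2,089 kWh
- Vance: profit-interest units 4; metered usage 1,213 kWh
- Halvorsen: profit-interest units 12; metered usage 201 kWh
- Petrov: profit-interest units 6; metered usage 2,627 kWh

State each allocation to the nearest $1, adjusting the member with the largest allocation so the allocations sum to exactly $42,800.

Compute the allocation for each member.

Kowalski: $7,971 | Vance: $7,334 | Halvorsen: $14,802 | Petrov: $12,693

Totals — profit-interest units 25, metered usage 6,130.
Combined weights (70% profit-interest units + 30% metered usage): Kowalski 0.1862; Vance 0.1714; Halvorsen 0.3458; Petrov 0.2966.
Proportional shares: Kowalski 7,970.85; Vance 7,334.37; Halvorsen 14,801.82; Petrov 12,692.96.
At nearest $1: Kowalski $7,971; Vance $7,334; Halvorsen $14,802; Petrov $12,693. Sum = $42,800.
Rounded total matches; no reconciliation needed.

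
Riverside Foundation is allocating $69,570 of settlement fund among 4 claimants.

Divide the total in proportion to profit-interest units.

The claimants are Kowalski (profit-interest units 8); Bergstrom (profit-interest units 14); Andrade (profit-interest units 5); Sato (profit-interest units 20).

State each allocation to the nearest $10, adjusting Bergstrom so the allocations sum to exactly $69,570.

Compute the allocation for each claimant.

Combined profit-interest units = 47.
Pro-rata amounts: Kowalski 8/47 × $69,570 = 11,841.70; Bergstrom 14/47 × $69,570 = 20,722.98; Andrade 5/47 × $69,570 = 7,401.06; Sato 20/47 × $69,570 = 29,604.26.
Rounded to nearest $10: Kowalski $11,840; Bergstrom $20,720; Andrade $7,400; Sato $29,600. Sum = $69,560.
Difference $69,570 − $69,560 = +$10 applied to Bergstrom: Bergstrom becomes $20,730.

Kowalski: $11,840; Bergstrom: $20,730; Andrade: $7,400; Sato: $29,600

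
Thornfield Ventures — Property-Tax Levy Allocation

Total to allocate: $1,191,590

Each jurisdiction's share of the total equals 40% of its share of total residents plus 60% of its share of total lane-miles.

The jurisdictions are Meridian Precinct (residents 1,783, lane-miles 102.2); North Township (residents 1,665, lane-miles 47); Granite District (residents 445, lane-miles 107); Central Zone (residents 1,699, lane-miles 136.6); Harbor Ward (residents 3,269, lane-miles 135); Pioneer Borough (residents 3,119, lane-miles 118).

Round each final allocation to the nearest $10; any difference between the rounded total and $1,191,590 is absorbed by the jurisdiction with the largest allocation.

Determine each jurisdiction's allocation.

Meridian Precinct: $184,080; North Township: $118,280; Granite District: $136,160; Central Zone: $218,820; Harbor Ward: $279,520; Pioneer Borough: $254,730

Residents total 11,980; lane-miles total 645.8.
Combined weights (40% residents + 60% lane-miles): Meridian Precinct 0.1545; North Township 0.0993; Granite District 0.1143; Central Zone 0.1836; Harbor Ward 0.2346; Pioneer Borough 0.2138.
Proportional shares: Meridian Precinct 184,082.25; North Township 118,276.54; Granite District 136,162.61; Central Zone 218,823.87; Harbor Ward 279,516.52; Pioneer Borough 254,728.22.
Rounded to nearest $10: Meridian Precinct $184,080; North Township $118,280; Granite District $136,160; Central Zone $218,820; Harbor Ward $279,520; Pioneer Borough $254,730. Sum = $1,191,590.
No rounding difference to absorb.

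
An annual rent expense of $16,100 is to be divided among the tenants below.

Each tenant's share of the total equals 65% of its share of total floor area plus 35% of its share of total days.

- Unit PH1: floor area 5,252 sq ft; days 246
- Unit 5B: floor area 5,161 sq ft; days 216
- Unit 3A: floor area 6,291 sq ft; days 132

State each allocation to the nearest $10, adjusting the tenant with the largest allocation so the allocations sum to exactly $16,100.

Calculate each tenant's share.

Floor area total 16,704; days total 594.
Blended shares (65% floor area + 35% days): Unit PH1 0.3493; Unit 5B 0.3281; Unit 3A 0.3226.
Raw shares: Unit PH1 5,624.05; Unit 5B 5,282.44; Unit 3A 5,193.51.
After rounding ($10): Unit PH1 $5,620; Unit 5B $5,280; Unit 3A $5,190. Sum = $16,090.
Difference $16,100 − $16,090 = +$10 applied to largest allocation (Unit PH1): Unit PH1 becomes $5,630.

Unit PH1: $5,630 · Unit 5B: $5,280 · Unit 3A: $5,190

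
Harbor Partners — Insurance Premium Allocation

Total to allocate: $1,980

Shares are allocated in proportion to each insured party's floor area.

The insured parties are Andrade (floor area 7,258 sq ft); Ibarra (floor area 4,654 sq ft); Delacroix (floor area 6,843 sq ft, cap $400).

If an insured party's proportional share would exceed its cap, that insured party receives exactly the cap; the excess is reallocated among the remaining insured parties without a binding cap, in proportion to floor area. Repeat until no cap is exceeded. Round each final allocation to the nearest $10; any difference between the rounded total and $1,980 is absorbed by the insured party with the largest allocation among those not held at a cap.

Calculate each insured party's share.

Andrade: $960 | Ibarra: $620 | Delacroix: $400

Sum of floor area: 18,755.
Pro-rata shares before constraints: Andrade 766.24; Ibarra 491.33; Delacroix 722.43.
Held at cap: Delacroix ($400); residual $1,580 reallocated over remaining floor area 11,912.
Shares after redistribution: Andrade 962.70 → $960; Ibarra 617.30 → $620.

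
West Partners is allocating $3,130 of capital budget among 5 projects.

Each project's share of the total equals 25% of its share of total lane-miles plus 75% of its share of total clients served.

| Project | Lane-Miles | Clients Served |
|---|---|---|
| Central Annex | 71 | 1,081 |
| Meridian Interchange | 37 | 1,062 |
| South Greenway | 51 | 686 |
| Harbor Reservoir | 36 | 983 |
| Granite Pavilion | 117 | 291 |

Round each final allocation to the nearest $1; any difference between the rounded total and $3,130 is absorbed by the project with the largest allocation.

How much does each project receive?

Central Annex: $797 · Meridian Interchange: $700 · South Greenway: $520 · Harbor Reservoir: $653 · Granite Pavilion: $460

Lane-miles total 312; clients served total 4,103.
Blended shares (25% lane-miles + 75% clients served): Central Annex 0.2545; Meridian Interchange 0.2238; South Greenway 0.1663; Harbor Reservoir 0.2085; Granite Pavilion 0.1469.
Raw shares: Central Annex 796.55; Meridian Interchange 700.41; South Greenway 520.40; Harbor Reservoir 652.70; Granite Pavilion 459.93.
Rounded to nearest $1: Central Annex $797; Meridian Interchange $700; South Greenway $520; Harbor Reservoir $653; Granite Pavilion $460. Sum = $3,130.
Rounded total matches; no reconciliation needed.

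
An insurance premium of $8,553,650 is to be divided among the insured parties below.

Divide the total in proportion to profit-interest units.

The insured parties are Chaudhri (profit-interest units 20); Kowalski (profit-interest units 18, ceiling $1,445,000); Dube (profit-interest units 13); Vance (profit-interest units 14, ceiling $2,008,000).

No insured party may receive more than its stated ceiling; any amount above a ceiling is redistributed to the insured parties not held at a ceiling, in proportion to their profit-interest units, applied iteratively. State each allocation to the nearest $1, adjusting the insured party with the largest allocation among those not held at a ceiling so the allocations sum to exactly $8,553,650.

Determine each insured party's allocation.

Chaudhri: $3,091,303 | Kowalski: $1,445,000 | Dube: $2,009,347 | Vance: $2,008,000

Combined profit-interest units = 65.
Pro-rata shares before constraints: Chaudhri 2,631,892.31; Kowalski 2,368,703.08; Dube 1,710,730.00; Vance 1,842,324.62.
Held at cap: Kowalski ($1,445,000); balance $7,108,650 reallocated over remaining profit-interest units 47.
Held at cap: Vance ($2,008,000); balance $5,100,650 reallocated over remaining profit-interest units 33.
Shares after redistribution: Chaudhri 3,091,303.03 → $3,091,303; Dube 2,009,346.97 → $2,009,347.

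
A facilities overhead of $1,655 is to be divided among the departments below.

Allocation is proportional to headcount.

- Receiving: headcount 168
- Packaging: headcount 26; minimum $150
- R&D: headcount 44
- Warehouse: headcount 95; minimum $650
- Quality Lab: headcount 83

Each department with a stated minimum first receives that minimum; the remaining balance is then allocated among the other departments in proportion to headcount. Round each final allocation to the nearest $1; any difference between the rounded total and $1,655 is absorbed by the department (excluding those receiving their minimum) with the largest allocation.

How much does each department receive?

Guaranteed amounts: Packaging $150; Warehouse $650. Residual $855.
Residual split over remaining headcount 295: Receiving 486.92 → $487; R&D 127.53 → $128; Quality Lab 240.56 → $241.
Rounding difference −$1 applied to Receiving → $486.

Receiving: $486; Packaging: $150; R&D: $128; Warehouse: $650; Quality Lab: $241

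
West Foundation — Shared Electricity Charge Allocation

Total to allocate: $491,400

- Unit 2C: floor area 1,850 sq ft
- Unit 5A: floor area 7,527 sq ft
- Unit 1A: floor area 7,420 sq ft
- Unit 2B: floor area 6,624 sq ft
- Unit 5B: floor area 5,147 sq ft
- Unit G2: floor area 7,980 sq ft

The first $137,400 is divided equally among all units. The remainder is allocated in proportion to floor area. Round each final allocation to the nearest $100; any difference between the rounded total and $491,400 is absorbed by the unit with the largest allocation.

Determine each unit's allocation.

Equal tier: $137,400 ÷ 6 = $22,900 apiece.
Remainder $354,000 by floor area (total 36,548): Unit 2C 17,918.90 → $17,900; Unit 5A 72,905.71 → $72,900; Unit 1A 71,869.32 → $71,900; Unit 2B 64,159.35 → $64,200; Unit 5B 49,853.29 → $49,900; Unit G2 77,293.42 → $77,300.
Rounding difference −$100 on remainder applied to Unit G2.
Totals: Unit 2C $22,900 + $17,900 = $40,800; Unit 5A $22,900 + $72,900 = $95,800; Unit 1A $22,900 + $71,900 = $94,800; Unit 2B $22,900 + $64,200 = $87,100; Unit 5B $22,900 + $49,900 = $72,800; Unit G2 $22,900 + $77,200 = $100,100.

Unit 2C: $40,800 | Unit 5A: $95,800 | Unit 1A: $94,800 | Unit 2B: $87,100 | Unit 5B: $72,800 | Unit G2: $100,100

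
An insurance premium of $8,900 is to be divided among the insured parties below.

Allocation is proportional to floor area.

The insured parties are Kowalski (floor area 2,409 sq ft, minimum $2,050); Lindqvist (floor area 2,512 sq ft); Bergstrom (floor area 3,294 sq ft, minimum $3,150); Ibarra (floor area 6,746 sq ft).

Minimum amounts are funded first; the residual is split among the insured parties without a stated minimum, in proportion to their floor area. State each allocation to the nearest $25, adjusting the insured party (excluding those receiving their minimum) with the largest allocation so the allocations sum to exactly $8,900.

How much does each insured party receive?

Kowalski: $2,050; Lindqvist: $1,000; Bergstrom: $3,150; Ibarra: $2,700

Minimums first: Kowalski $2,050; Bergstrom $3,150. Residual $3,700.
Residual split over remaining floor area 9,258: Lindqvist 1,003.93 → $1,000; Ibarra 2,696.07 → $2,700.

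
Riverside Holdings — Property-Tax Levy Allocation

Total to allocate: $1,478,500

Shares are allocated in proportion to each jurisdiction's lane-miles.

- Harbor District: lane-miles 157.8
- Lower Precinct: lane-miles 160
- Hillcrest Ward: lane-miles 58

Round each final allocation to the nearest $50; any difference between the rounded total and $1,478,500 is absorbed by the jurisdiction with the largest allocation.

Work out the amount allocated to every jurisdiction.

Sum of lane-miles: 375.8.
Proportional shares: Harbor District 157.8/375.8 × $1,478,500 = 620,828.37; Lower Precinct 160/375.8 × $1,478,500 = 629,483.77; Hillcrest Ward 58/375.8 × $1,478,500 = 228,187.87.
After rounding ($50): Harbor District $620,850; Lower Precinct $629,500; Hillcrest Ward $228,200. Sum = $1,478,550.
Difference $1,478,500 − $1,478,550 = −$50 applied to largest allocation (Lower Precinct): Lower Precinct becomes $629,450.

Harbor District: $620,850 · Lower Precinct: $629,450 · Hillcrest Ward: $228,200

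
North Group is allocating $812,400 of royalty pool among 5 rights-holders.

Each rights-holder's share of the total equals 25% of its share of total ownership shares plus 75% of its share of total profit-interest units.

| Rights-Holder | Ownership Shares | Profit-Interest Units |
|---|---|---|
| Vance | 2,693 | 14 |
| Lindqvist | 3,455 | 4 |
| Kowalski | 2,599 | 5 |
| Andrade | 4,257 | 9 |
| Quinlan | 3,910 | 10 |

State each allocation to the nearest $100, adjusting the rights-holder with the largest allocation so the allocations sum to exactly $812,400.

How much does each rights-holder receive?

Vance: $235,500 | Lindqvist: $99,500 | Kowalski: $103,700 | Andrade: $181,700 | Quinlan: $192,000

Totals — ownership shares 16,914, profit-interest units 42.
Blended shares (25% ownership shares + 75% profit-interest units): Vance 0.2898; Lindqvist 0.1225; Kowalski 0.1277; Andrade 0.2236; Quinlan 0.2364.
Unrounded shares: Vance 235,437.02; Lindqvist 99,515.53; Kowalski 103,744.00; Andrade 181,681.51; Quinlan 192,021.94.
At nearest $100: Vance $235,400; Lindqvist $99,500; Kowalski $103,700; Andrade $181,700; Quinlan $192,000. Sum = $812,300.
Difference $812,400 − $812,300 = +$100 applied to largest allocation (Vance): Vance becomes $235,500.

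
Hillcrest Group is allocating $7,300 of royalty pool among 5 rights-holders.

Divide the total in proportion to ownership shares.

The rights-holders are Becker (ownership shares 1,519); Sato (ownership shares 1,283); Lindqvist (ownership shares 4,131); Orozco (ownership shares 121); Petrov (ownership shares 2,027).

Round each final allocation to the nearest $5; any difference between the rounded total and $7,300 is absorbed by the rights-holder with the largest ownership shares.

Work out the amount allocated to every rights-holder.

Total ownership shares = 9,081.
Proportional shares: Becker 1,519/9,081 × $7,300 = 1,221.09; Sato 1,283/9,081 × $7,300 = 1,031.37; Lindqvist 4,131/9,081 × $7,300 = 3,320.81; Orozco 121/9,081 × $7,300 = 97.27; Petrov 2,027/9,081 × $7,300 = 1,629.46.
Rounded to nearest $5: Becker $1,220; Sato $1,030; Lindqvist $3,320; Orozco $95; Petrov $1,630. Sum = $7,295.
Difference $7,300 − $7,295 = +$5 applied to largest ownership shares (Lindqvist): Lindqvist becomes $3,325.

Becker: $1,220 · Sato: $1,030 · Lindqvist: $3,325 · Orozco: $95 · Petrov: $1,630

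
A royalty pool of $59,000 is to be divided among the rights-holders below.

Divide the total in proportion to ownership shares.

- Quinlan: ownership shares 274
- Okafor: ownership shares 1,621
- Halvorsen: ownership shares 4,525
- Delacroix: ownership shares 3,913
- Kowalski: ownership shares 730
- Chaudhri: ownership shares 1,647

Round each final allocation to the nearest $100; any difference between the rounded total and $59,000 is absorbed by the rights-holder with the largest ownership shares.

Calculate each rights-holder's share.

Sum of ownership shares: 274 + 1,621 + 4,525 + 3,913 + 730 + 1,647 = 12,710.
Raw shares: Quinlan 1,271.91; Okafor 7,524.70; Halvorsen 21,005.11; Delacroix 18,164.20; Kowalski 3,388.67; Chaudhri 7,645.40.
After rounding ($100): Quinlan $1,300; Okafor $7,500; Halvorsen $21,000; Delacroix $18,200; Kowalski $3,400; Chaudhri $7,600. Sum = $59,000.
No rounding difference to absorb.

Quinlan: $1,300 · Okafor: $7,500 · Halvorsen: $21,000 · Delacroix: $18,200 · Kowalski: $3,400 · Chaudhri: $7,600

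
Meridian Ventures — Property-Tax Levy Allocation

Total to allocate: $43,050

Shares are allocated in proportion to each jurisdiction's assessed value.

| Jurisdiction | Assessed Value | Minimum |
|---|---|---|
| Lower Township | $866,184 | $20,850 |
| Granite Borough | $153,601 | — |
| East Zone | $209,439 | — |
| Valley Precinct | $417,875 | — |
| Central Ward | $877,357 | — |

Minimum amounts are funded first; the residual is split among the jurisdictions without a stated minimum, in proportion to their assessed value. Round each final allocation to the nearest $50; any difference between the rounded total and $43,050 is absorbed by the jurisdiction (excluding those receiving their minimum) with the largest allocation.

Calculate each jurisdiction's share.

Lower Township: $20,850; Granite Borough: $2,050; East Zone: $2,800; Valley Precinct: $5,600; Central Ward: $11,750

Minimums first: Lower Township $20,850. Balance $22,200.
Balance split over remaining assessed value 1,658,272: Granite Borough 2,056.32 → $2,050; East Zone 2,803.85 → $2,800; Valley Precinct 5,594.27 → $5,600; Central Ward 11,745.56 → $11,750.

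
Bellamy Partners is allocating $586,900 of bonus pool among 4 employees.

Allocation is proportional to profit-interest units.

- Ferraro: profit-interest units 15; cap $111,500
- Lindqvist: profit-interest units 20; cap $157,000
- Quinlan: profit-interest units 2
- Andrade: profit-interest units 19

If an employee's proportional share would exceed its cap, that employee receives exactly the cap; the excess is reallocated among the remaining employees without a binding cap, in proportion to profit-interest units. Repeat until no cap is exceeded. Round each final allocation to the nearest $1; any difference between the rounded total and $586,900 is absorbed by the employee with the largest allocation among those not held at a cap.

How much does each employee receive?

Sum of profit-interest units: 56.
Proportional shares (ignoring caps): Ferraro 157,205.36; Lindqvist 209,607.14; Quinlan 20,960.71; Andrade 199,126.79.
Held at cap: Ferraro ($111,500), Lindqvist ($157,000); remaining pool $318,400 reallocated over remaining profit-interest units 21.
Remaining shares: Quinlan 30,323.81 → $30,324; Andrade 288,076.19 → $288,076.

Ferraro: $111,500; Lindqvist: $157,000; Quinlan: $30,324; Andrade: $288,076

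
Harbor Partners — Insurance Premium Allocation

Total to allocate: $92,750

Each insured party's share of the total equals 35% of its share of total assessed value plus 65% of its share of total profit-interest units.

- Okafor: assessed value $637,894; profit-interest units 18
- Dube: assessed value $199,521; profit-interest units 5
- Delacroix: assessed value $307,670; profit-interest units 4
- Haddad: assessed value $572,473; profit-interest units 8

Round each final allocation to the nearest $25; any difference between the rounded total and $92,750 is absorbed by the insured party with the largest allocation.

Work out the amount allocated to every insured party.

Okafor: $43,075 · Dube: $12,375 · Delacroix: $12,700 · Haddad: $24,600

Assessed value total 1,717,558; profit-interest units total 35.
Combined weights (35% assessed value + 65% profit-interest units): Okafor 0.4643; Dube 0.1335; Delacroix 0.1370; Haddad 0.2652.
Pro-rata amounts: Okafor 43,061.44; Dube 12,383.52; Delacroix 12,705.08; Haddad 24,599.96.
At nearest $25: Okafor $43,050; Dube $12,375; Delacroix $12,700; Haddad $24,600. Sum = $92,725.
Difference $92,750 − $92,725 = +$25 applied to largest allocation (Okafor): Okafor becomes $43,075.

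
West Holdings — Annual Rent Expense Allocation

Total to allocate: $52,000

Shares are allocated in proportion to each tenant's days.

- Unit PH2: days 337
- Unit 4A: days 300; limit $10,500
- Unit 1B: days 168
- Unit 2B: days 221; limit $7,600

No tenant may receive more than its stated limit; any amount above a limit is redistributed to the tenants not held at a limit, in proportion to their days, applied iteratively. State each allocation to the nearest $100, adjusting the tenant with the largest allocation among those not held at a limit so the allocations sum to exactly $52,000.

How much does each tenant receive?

Unit PH2: $22,600 | Unit 4A: $10,500 | Unit 1B: $11,300 | Unit 2B: $7,600

Sum of days: 1,026.
Proportional shares (ignoring caps): Unit PH2 17,079.92; Unit 4A 15,204.68; Unit 1B 8,514.62; Unit 2B 11,200.78.
Held at cap: Unit 4A ($10,500), Unit 2B ($7,600); remaining pool $33,900 reallocated over remaining days 505.
Shares after redistribution: Unit PH2 22,622.38 → $22,600; Unit 1B 11,277.62 → $11,300.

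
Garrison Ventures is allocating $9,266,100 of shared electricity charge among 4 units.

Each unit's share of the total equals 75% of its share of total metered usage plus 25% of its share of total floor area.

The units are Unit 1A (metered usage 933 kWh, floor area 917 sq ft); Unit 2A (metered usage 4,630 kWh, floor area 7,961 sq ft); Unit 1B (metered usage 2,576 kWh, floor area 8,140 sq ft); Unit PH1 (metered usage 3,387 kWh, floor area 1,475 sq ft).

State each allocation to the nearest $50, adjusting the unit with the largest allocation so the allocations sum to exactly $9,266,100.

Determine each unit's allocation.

Unit 1A: $677,400 | Unit 2A: $3,788,900 | Unit 1B: $2,572,850 | Unit PH1: $2,226,950

Totals — metered usage 11,526, floor area 18,493.
Blended shares (75% metered usage + 25% floor area): Unit 1A 0.0731; Unit 2A 0.4089; Unit 1B 0.2777; Unit PH1 0.2403.
Pro-rata amounts: Unit 1A 677,418.16; Unit 2A 3,788,882.16; Unit 1B 2,572,850.05; Unit PH1 2,226,949.63.
At nearest $50: Unit 1A $677,400; Unit 2A $3,788,900; Unit 1B $2,572,850; Unit PH1 $2,226,950. Sum = $9,266,100.
No rounding difference to absorb.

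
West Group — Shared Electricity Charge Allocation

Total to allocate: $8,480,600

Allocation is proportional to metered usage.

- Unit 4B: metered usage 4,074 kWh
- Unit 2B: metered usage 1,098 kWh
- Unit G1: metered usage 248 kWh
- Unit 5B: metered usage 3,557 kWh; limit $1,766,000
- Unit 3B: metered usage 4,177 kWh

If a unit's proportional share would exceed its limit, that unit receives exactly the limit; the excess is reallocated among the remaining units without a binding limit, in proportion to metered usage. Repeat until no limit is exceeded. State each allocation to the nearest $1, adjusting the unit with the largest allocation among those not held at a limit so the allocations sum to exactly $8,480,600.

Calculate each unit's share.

Sum of metered usage: 13,154.
Pro-rata shares before constraints: Unit 4B 2,626,574.76; Unit 2B 707,898.65; Unit G1 159,889.68; Unit 5B 2,293,256.36; Unit 3B 2,692,980.55.
Held at cap: Unit 5B ($1,766,000); residual $6,714,600 reallocated over remaining metered usage 9,597.
Shares after redistribution: Unit 4B 2,850,399.12 → $2,850,399; Unit 2B 768,222.44 → $768,222; Unit G1 173,514.72 → $173,515; Unit 3B 2,922,463.71 → $2,922,464.

Unit 4B: $2,850,399 | Unit 2B: $768,222 | Unit G1: $173,515 | Unit 5B: $1,766,000 | Unit 3B: $2,922,464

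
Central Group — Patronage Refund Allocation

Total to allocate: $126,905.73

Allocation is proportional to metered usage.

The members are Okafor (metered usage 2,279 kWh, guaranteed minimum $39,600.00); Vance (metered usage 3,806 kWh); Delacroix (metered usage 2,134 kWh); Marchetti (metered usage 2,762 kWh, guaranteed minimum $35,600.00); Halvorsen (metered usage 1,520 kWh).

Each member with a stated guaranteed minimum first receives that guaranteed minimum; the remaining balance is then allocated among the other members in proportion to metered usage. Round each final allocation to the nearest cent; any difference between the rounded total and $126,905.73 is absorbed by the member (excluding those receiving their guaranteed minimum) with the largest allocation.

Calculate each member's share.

Okafor: $39,600.00; Vance: $26,379.62; Delacroix: $14,790.89; Marchetti: $35,600.00; Halvorsen: $10,535.22

Fund the minimums — Okafor $39,600.00; Marchetti $35,600.00. Balance $51,705.73.
Balance split over remaining metered usage 7,460: Vance 26,379.6258 → $26,379.63; Delacroix 14,790.8884 → $14,790.89; Halvorsen 10,535.2158 → $10,535.22.
Rounding difference −$0.01 applied to Vance → $26,379.62.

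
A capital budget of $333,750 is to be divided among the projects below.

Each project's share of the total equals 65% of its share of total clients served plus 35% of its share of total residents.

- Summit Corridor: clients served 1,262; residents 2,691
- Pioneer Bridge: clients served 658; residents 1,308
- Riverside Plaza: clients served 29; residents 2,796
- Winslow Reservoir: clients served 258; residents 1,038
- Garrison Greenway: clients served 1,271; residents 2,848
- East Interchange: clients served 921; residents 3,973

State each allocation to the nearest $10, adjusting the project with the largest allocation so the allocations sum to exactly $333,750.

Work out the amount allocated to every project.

Summit Corridor: $83,690; Pioneer Bridge: $42,880; Riverside Plaza: $23,720; Winslow Reservoir: $21,000; Garrison Greenway: $85,370; East Interchange: $77,090

Totals — clients served 4,399, residents 14,654.
Composite weights (65% clients served + 35% residents): Summit Corridor 0.2507; Pioneer Bridge 0.1285; Riverside Plaza 0.0711; Winslow Reservoir 0.0629; Garrison Greenway 0.2558; East Interchange 0.2310.
Raw shares: Summit Corridor 83,686.73; Pioneer Bridge 42,875.95; Riverside Plaza 23,718.10; Winslow Reservoir 20,997.60; Garrison Greenway 85,382.07; East Interchange 77,089.55.
At nearest $10: Summit Corridor $83,690; Pioneer Bridge $42,880; Riverside Plaza $23,720; Winslow Reservoir $21,000; Garrison Greenway $85,380; East Interchange $77,090. Sum = $333,760.
Difference $333,750 − $333,760 = −$10 applied to largest allocation (Garrison Greenway): Garrison Greenway becomes $85,370.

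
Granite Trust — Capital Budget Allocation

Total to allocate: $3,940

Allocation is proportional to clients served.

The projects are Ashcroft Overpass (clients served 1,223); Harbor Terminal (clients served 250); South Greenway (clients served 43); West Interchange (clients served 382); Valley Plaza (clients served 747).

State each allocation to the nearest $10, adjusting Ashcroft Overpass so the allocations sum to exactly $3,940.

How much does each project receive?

Ashcroft Overpass: $1,830 · Harbor Terminal: $370 · South Greenway: $60 · West Interchange: $570 · Valley Plaza: $1,110

Clients served total: 2,645.
Pro-rata amounts: Ashcroft Overpass 1,223/2,645 × $3,940 = 1,821.78; Harbor Terminal 250/2,645 × $3,940 = 372.40; South Greenway 43/2,645 × $3,940 = 64.05; West Interchange 382/2,645 × $3,940 = 569.03; Valley Plaza 747/2,645 × $3,940 = 1,112.73.
At nearest $10: Ashcroft Overpass $1,820; Harbor Terminal $370; South Greenway $60; West Interchange $570; Valley Plaza $1,110. Sum = $3,930.
Difference $3,940 − $3,930 = +$10 applied to Ashcroft Overpass: Ashcroft Overpass becomes $1,830.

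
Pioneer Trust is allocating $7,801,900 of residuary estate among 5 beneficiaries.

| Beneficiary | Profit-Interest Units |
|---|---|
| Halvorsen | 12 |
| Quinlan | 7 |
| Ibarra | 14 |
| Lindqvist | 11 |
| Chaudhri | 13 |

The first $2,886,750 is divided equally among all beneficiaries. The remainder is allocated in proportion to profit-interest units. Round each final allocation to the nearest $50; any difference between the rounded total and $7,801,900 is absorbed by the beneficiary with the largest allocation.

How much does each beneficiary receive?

Halvorsen: $1,612,100; Quinlan: $1,180,950; Ibarra: $1,784,600; Lindqvist: $1,525,900; Chaudhri: $1,698,350

First tranche $2,886,750 split equally: $577,350 each.
Remainder $4,915,150 by profit-interest units (total 57): Halvorsen 1,034,768.42 → $1,034,750; Quinlan 603,614.91 → $603,600; Ibarra 1,207,229.82 → $1,207,250; Lindqvist 948,537.72 → $948,550; Chaudhri 1,120,999.12 → $1,121,000.
Totals: Halvorsen $577,350 + $1,034,750 = $1,612,100; Quinlan $577,350 + $603,600 = $1,180,950; Ibarra $577,350 + $1,207,250 = $1,784,600; Lindqvist $577,350 + $948,550 = $1,525,900; Chaudhri $577,350 + $1,121,000 = $1,698,350.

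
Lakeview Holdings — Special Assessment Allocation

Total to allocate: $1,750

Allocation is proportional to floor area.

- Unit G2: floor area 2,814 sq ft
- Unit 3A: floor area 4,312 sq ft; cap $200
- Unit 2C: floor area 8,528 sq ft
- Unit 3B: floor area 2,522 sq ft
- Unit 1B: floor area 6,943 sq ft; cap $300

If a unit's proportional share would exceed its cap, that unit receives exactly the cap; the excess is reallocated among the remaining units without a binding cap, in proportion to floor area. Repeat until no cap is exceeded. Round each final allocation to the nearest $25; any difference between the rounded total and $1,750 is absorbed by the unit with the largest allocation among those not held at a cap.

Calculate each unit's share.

Unit G2: $250 · Unit 3A: $200 · Unit 2C: $775 · Unit 3B: $225 · Unit 1B: $300

Floor area total: 25,119.
Pro-rata shares before constraints: Unit G2 196.05; Unit 3A 300.41; Unit 2C 594.13; Unit 3B 175.70; Unit 1B 483.71.
Capped: Unit 3A ($200), Unit 1B ($300); remaining pool $1,250 reallocated over remaining floor area 13,864.
Shares after redistribution: Unit G2 253.71 → $250; Unit 2C 768.90 → $775; Unit 3B 227.39 → $225.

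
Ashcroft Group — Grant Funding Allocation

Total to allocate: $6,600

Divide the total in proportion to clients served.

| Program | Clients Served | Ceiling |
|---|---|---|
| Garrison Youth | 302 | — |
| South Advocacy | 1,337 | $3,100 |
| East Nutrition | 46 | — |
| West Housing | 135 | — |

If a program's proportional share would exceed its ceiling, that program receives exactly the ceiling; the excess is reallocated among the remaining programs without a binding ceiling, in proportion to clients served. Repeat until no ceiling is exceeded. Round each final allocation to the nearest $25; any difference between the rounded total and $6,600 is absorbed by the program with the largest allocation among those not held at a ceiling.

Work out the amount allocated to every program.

Total clients served = 1,820.
Proportional shares (ignoring caps): Garrison Youth 1,095.16; South Advocacy 4,848.46; East Nutrition 166.81; West Housing 489.56.
Capped: South Advocacy ($3,100); residual $3,500 reallocated over remaining clients served 483.
Shares after redistribution: Garrison Youth 2,188.41 → $2,200; East Nutrition 333.33 → $325; West Housing 978.26 → $975.

Garrison Youth: $2,200 | South Advocacy: $3,100 | East Nutrition: $325 | West Housing: $975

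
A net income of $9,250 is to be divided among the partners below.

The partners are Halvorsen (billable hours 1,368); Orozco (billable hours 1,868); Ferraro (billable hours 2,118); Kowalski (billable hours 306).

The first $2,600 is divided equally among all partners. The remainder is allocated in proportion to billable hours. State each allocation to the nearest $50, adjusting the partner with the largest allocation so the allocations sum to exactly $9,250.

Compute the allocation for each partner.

Equal tier: $2,600 ÷ 4 = $650 apiece.
Remainder $6,650 by billable hours (total 5,660): Halvorsen 1,607.28 → $1,600; Orozco 2,194.73 → $2,200; Ferraro 2,488.46 → $2,500; Kowalski 359.52 → $350.
Totals: Halvorsen $650 + $1,600 = $2,250; Orozco $650 + $2,200 = $2,850; Ferraro $650 + $2,500 = $3,150; Kowalski $650 + $350 = $1,000.

Halvorsen: $2,250 | Orozco: $2,850 | Ferraro: $3,150 | Kowalski: $1,000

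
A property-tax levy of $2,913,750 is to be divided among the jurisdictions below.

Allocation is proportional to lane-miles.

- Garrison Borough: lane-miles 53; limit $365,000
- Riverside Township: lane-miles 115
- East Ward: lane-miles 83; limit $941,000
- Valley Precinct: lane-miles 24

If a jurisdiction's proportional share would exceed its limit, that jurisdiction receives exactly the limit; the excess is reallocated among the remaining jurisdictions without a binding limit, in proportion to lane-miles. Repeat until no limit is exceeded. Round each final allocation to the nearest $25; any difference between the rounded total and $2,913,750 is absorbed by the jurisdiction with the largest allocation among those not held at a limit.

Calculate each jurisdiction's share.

Garrison Borough: $365,000 | Riverside Township: $1,330,150 | East Ward: $941,000 | Valley Precinct: $277,600

Total lane-miles = 275.
Unconstrained shares: Garrison Borough 561,559.09; Riverside Township 1,218,477.27; East Ward 879,422.73; Valley Precinct 254,290.91.
Cap binds for Garrison Borough ($365,000); balance $2,548,750 reallocated over remaining lane-miles 222.
Cap binds for East Ward ($941,000); balance $1,607,750 reallocated over remaining lane-miles 139.
Remaining shares: Riverside Township 1,330,152.88 → $1,330,150; Valley Precinct 277,597.12 → $277,600.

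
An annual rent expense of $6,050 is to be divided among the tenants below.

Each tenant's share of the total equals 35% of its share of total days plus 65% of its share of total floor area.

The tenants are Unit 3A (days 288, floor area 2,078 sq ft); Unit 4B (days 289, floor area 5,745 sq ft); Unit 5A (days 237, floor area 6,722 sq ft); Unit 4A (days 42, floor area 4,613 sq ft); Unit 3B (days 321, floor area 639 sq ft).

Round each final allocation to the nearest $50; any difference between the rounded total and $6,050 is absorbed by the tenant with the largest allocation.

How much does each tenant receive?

Totals — days 1,177, floor area 19,797.
Composite weights (35% days + 65% floor area): Unit 3A 0.1539; Unit 4B 0.2746; Unit 5A 0.2912; Unit 4A 0.1639; Unit 3B 0.1164.
Pro-rata amounts: Unit 3A 930.91; Unit 4B 1,661.12; Unit 5A 1,761.64; Unit 4A 991.89; Unit 3B 704.43.
At nearest $50: Unit 3A $950; Unit 4B $1,650; Unit 5A $1,750; Unit 4A $1,000; Unit 3B $700. Sum = $6,050.
No rounding difference to absorb.

Unit 3A: $950 | Unit 4B: $1,650 | Unit 5A: $1,750 | Unit 4A: $1,000 | Unit 3B: $700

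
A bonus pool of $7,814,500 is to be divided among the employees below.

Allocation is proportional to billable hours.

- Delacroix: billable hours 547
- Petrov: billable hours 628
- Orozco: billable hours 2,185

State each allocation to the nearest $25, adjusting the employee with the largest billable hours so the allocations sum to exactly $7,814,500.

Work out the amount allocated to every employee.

Total billable hours = 547 + 628 + 2,185 = 3,360.
Unrounded shares: Delacroix 1,272,181.99; Petrov 1,460,567.26; Orozco 5,081,750.74.
After rounding ($25): Delacroix $1,272,175; Petrov $1,460,575; Orozco $5,081,750. Sum = $7,814,500.
Rounded total matches; no reconciliation needed.

Delacroix: $1,272,175 · Petrov: $1,460,575 · Orozco: $5,081,750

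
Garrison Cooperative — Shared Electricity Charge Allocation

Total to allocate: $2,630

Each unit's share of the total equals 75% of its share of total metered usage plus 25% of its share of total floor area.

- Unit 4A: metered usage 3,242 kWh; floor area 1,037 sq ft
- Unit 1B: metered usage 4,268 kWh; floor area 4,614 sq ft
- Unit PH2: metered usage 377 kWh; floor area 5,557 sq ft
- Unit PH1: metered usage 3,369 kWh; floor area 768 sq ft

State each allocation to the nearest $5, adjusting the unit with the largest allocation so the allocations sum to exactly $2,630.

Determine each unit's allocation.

Unit 4A: $625; Unit 1B: $1,000; Unit PH2: $370; Unit PH1: $635

Totals — metered usage 11,256, floor area 11,976.
Composite weights (75% metered usage + 25% floor area): Unit 4A 0.2377; Unit 1B 0.3807; Unit PH2 0.1411; Unit PH1 0.2405.
Raw shares: Unit 4A 625.06; Unit 1B 1,001.24; Unit PH2 371.15; Unit PH1 632.55.
Rounded to nearest $5: Unit 4A $625; Unit 1B $1,000; Unit PH2 $370; Unit PH1 $635. Sum = $2,630.
No rounding difference to absorb.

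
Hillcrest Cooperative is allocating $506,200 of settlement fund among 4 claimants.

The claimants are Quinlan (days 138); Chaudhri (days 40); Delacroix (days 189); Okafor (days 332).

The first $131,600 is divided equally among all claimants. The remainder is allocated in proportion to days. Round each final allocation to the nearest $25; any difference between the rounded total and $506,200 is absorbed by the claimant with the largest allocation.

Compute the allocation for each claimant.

Quinlan: $106,850 · Chaudhri: $54,325 · Delacroix: $134,175 · Okafor: $210,850

$131,600 shared equally gives $32,900 per claimant.
Remainder $374,600 by days (total 699): Quinlan 73,955.36 → $73,950; Chaudhri 21,436.34 → $21,425; Delacroix 101,286.70 → $101,275; Okafor 177,921.60 → $177,925.
Rounding difference +$25 on remainder applied to Okafor.
Totals: Quinlan $32,900 + $73,950 = $106,850; Chaudhri $32,900 + $21,425 = $54,325; Delacroix $32,900 + $101,275 = $134,175; Okafor $32,900 + $177,950 = $210,850.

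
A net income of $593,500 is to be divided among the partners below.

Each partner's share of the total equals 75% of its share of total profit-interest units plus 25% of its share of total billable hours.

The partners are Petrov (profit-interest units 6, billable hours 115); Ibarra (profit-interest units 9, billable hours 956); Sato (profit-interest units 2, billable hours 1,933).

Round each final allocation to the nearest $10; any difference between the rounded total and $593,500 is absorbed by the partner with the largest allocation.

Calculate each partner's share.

Totals — profit-interest units 17, billable hours 3,004.
Combined weights (75% profit-interest units + 25% billable hours): Petrov 0.2743; Ibarra 0.4766; Sato 0.2491.
Unrounded shares: Petrov 162,783.08; Ibarra 282,873.62; Sato 147,843.30.
At nearest $10: Petrov $162,780; Ibarra $282,870; Sato $147,840. Sum = $593,490.
Difference $593,500 − $593,490 = +$10 applied to largest allocation (Ibarra): Ibarra becomes $282,880.

Petrov: $162,780 · Ibarra: $282,880 · Sato: $147,840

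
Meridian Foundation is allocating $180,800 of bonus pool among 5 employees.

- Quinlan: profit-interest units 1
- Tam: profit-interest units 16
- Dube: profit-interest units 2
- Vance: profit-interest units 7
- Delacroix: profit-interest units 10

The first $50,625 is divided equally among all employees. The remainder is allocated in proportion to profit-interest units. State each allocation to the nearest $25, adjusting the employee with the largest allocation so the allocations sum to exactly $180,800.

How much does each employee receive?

First tranche $50,625 split equally: $10,125 each.
Remainder $130,175 by profit-interest units (total 36): Quinlan 3,615.97 → $3,625; Tam 57,855.56 → $57,850; Dube 7,231.94 → $7,225; Vance 25,311.81 → $25,300; Delacroix 36,159.72 → $36,150.
Rounding difference +$25 on remainder applied to Tam.
Totals: Quinlan $10,125 + $3,625 = $13,750; Tam $10,125 + $57,875 = $68,000; Dube $10,125 + $7,225 = $17,350; Vance $10,125 + $25,300 = $35,425; Delacroix $10,125 + $36,150 = $46,275.

Quinlan: $13,750 | Tam: $68,000 | Dube: $17,350 | Vance: $35,425 | Delacroix: $46,275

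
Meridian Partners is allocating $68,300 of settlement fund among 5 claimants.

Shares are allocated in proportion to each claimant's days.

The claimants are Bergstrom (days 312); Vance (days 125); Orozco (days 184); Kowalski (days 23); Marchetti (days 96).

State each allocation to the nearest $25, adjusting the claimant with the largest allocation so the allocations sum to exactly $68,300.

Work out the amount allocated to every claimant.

Total days = 740.
Unrounded shares: Bergstrom 312/740 × $68,300 = 28,796.76; Vance 125/740 × $68,300 = 11,537.16; Orozco 184/740 × $68,300 = 16,982.70; Kowalski 23/740 × $68,300 = 2,122.84; Marchetti 96/740 × $68,300 = 8,860.54.
Rounded to nearest $25: Bergstrom $28,800; Vance $11,525; Orozco $16,975; Kowalski $2,125; Marchetti $8,850. Sum = $68,275.
Difference $68,300 − $68,275 = +$25 applied to largest allocation (Bergstrom): Bergstrom becomes $28,825.

Bergstrom: $28,825 | Vance: $11,525 | Orozco: $16,975 | Kowalski: $2,125 | Marchetti: $8,850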